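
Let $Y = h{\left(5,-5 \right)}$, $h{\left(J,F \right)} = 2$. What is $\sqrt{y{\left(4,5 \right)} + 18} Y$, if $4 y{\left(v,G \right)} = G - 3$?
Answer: $\sqrt{74} \approx 8.6023$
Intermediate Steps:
$Y = 2$
$y{\left(v,G \right)} = - \frac{3}{4} + \frac{G}{4}$ ($y{\left(v,G \right)} = \frac{G - 3}{4} = \frac{-3 + G}{4} = - \frac{3}{4} + \frac{G}{4}$)
$\sqrt{y{\left(4,5 \right)} + 18} Y = \sqrt{\left(- \frac{3}{4} + \frac{1}{4} \cdot 5\right) + 18} \cdot 2 = \sqrt{\left(- \frac{3}{4} + \frac{5}{4}\right) + 18} \cdot 2 = \sqrt{\frac{1}{2} + 18} \cdot 2 = \sqrt{\frac{37}{2}} \cdot 2 = \frac{\sqrt{74}}{2} \cdot 2 = \sqrt{74}$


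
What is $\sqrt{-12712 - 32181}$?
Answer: $i \sqrt{44893} \approx 211.88 i$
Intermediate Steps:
$\sqrt{-12712 - 32181} = \sqrt{-44893} = i \sqrt{44893}$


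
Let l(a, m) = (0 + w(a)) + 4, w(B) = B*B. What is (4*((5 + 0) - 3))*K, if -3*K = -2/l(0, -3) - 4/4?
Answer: 4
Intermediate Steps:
w(B) = B²
l(a, m) = 4 + a² (l(a, m) = (0 + a²) + 4 = a² + 4 = 4 + a²)
K = ½ (K = -(-2/(4 + 0²) - 4/4)/3 = -(-2/(4 + 0) - 4*¼)/3 = -(-2/4 - 1)/3 = -(-2*¼ - 1)/3 = -(-½ - 1)/3 = -⅓*(-3/2) = ½ ≈ 0.50000)
(4*((5 + 0) - 3))*K = (4*((5 + 0) - 3))*(½) = (4*(5 - 3))*(½) = (4*2)*(½) = 8*(½) = 4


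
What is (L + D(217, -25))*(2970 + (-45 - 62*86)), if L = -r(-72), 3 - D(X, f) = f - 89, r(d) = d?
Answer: -454923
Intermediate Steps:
D(X, f) = 92 - f (D(X, f) = 3 - (f - 89) = 3 - (-89 + f) = 3 + (89 - f) = 92 - f)
L = 72 (L = -1*(-72) = 72)
(L + D(217, -25))*(2970 + (-45 - 62*86)) = (72 + (92 - 1*(-25)))*(2970 + (-45 - 62*86)) = (72 + (92 + 25))*(2970 + (-45 - 5332)) = (72 + 117)*(2970 - 5377) = 189*(-2407) = -454923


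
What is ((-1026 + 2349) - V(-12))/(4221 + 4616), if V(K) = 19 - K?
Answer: 1292/8837 ≈ 0.14620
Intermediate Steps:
((-1026 + 2349) - V(-12))/(4221 + 4616) = ((-1026 + 2349) - (19 - 1*(-12)))/(4221 + 4616) = (1323 - (19 + 12))/8837 = (1323 - 1*31)*(1/8837) = (1323 - 31)*(1/8837) = 1292*(1/8837) = 1292/8837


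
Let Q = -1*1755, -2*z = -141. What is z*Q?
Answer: -247455/2 ≈ -1.2373e+5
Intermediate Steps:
z = 141/2 (z = -½*(-141) = 141/2 ≈ 70.500)
Q = -1755
z*Q = (141/2)*(-1755) = -247455/2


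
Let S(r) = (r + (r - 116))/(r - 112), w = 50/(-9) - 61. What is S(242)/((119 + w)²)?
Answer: 1863/1810120 ≈ 0.0010292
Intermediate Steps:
w = -599/9 (w = 50*(-⅑) - 61 = -50/9 - 61 = -599/9 ≈ -66.556)
S(r) = (-116 + 2*r)/(-112 + r) (S(r) = (r + (-116 + r))/(-112 + r) = (-116 + 2*r)/(-112 + r))
S(242)/((119 + w)²) = (2*(-58 + 242)/(-112 + 242))/((119 - 599/9)²) = (2*184/130)/((472/9)²) = (2*(1/130)*184)/(222784/81) = (184/65)*(81/222784) = 1863/1810120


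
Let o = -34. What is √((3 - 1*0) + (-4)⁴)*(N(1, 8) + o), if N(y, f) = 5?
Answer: -29*√259 ≈ -466.71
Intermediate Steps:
√((3 - 1*0) + (-4)⁴)*(N(1, 8) + o) = √((3 - 1*0) + (-4)⁴)*(5 - 34) = √((3 + 0) + 256)*(-29) = √(3 + 256)*(-29) = √259*(-29) = -29*√259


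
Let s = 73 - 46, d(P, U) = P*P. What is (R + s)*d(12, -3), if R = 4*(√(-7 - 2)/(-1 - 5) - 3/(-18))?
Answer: 3984 - 288*I ≈ 3984.0 - 288.0*I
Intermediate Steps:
d(P, U) = P²
s = 27
R = ⅔ - 2*I (R = 4*(√(-9)/(-6) - 3*(-1/18)) = 4*((3*I)*(-⅙) + ⅙) = 4*(-I/2 + ⅙) = 4*(⅙ - I/2) = ⅔ - 2*I ≈ 0.66667 - 2.0*I)
(R + s)*d(12, -3) = ((⅔ - 2*I) + 27)*12² = (83/3 - 2*I)*144 = 3984 - 288*I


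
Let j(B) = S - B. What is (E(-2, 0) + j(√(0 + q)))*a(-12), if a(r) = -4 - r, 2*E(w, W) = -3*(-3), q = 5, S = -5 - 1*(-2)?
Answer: 12 - 8*√5 ≈ -5.8885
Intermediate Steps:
S = -3 (S = -5 + 2 = -3)
E(w, W) = 9/2 (E(w, W) = (-3*(-3))/2 = (½)*9 = 9/2)
j(B) = -3 - B
(E(-2, 0) + j(√(0 + q)))*a(-12) = (9/2 + (-3 - √(0 + 5)))*(-4 - 1*(-12)) = (9/2 + (-3 - √5))*(-4 + 12) = (3/2 - √5)*8 = 12 - 8*√5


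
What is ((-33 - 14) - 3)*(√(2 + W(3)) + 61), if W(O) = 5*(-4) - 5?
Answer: -3050 - 50*I*√23 ≈ -3050.0 - 239.79*I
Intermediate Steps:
W(O) = -25 (W(O) = -20 - 5 = -25)
((-33 - 14) - 3)*(√(2 + W(3)) + 61) = ((-33 - 14) - 3)*(√(2 - 25) + 61) = (-47 - 3)*(√(-23) + 61) = -50*(I*√23 + 61) = -50*(61 + I*√23) = -3050 - 50*I*√23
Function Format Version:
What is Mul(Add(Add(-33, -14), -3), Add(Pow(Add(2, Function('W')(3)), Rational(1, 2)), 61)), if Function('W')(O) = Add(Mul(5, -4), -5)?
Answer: Add(-3050, Mul(-50, I, Pow(23, Rational(1, 2)))) ≈ Add(-3050.0, Mul(-239.79, I))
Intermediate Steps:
Function('W')(O) = -25 (Function('W')(O) = Add(-20, -5) = -25)
Mul(Add(Add(-33, -14), -3), Add(Pow(Add(2, Function('W')(3)), Rational(1, 2)), 61)) = Mul(Add(Add(-33, -14), -3), Add(Pow(Add(2, -25), Rational(1, 2)), 61)) = Mul(Add(-47, -3), Add(Pow(-23, Rational(1, 2)), 61)) = Mul(-50, Add(Mul(I, Pow(23, Rational(1, 2))), 61)) = Mul(-50, Add(61, Mul(I, Pow(23, Rational(1, 2))))) = Add(-3050, Mul(-50, I, Pow(23, Rational(1, 2))))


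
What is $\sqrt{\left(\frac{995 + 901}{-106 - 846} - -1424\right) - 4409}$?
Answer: $\frac{2 i \sqrt{10574697}}{119} \approx 54.653 i$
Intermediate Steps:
$\sqrt{\left(\frac{995 + 901}{-106 - 846} - -1424\right) - 4409} = \sqrt{\left(\frac{1896}{-952} + 1424\right) - 4409} = \sqrt{\left(1896 \left(- \frac{1}{952}\right) + 1424\right) - 4409} = \sqrt{\left(- \frac{237}{119} + 1424\right) - 4409} = \sqrt{\frac{169219}{119} - 4409} = \sqrt{- \frac{355452}{119}} = \frac{2 i \sqrt{10574697}}{119}$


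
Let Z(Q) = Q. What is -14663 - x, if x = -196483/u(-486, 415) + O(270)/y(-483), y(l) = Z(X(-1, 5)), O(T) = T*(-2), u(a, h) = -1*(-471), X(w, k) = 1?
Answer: -6455450/471 ≈ -13706.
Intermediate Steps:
u(a, h) = 471
O(T) = -2*T
y(l) = 1
x = -450823/471 (x = -196483/471 - 2*270/1 = -196483*1/471 - 540*1 = -196483/471 - 540 = -450823/471 ≈ -957.16)
-14663 - x = -14663 - 1*(-450823/471) = -14663 + 450823/471 = -6455450/471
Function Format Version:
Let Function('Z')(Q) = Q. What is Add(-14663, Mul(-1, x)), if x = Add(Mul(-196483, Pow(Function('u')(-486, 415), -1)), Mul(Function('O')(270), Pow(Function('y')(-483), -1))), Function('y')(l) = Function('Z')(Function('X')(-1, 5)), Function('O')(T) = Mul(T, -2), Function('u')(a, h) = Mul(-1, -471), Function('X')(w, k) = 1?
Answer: Rational(-6455450, 471) ≈ -13706.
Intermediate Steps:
Function('u')(a, h) = 471
Function('O')(T) = Mul(-2, T)
Function('y')(l) = 1
x = Rational(-450823, 471) (x = Add(Mul(-196483, Pow(471, -1)), Mul(Mul(-2, 270), Pow(1, -1))) = Add(Mul(-196483, Rational(1, 471)), Mul(-540, 1)) = Add(Rational(-196483, 471), -540) = Rational(-450823, 471) ≈ -957.16)
Add(-14663, Mul(-1, x)) = Add(-14663, Mul(-1, Rational(-450823, 471))) = Add(-14663, Rational(450823, 471)) = Rational(-6455450, 471)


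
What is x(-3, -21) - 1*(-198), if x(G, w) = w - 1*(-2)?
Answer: 179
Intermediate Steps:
x(G, w) = 2 + w (x(G, w) = w + 2 = 2 + w)
x(-3, -21) - 1*(-198) = (2 - 21) - 1*(-198) = -19 + 198 = 179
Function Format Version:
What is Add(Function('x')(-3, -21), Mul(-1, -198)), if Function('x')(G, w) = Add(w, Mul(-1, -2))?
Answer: 179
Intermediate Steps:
Function('x')(G, w) = Add(2, w) (Function('x')(G, w) = Add(w, 2) = Add(2, w))
Add(Function('x')(-3, -21), Mul(-1, -198)) = Add(Add(2, -21), Mul(-1, -198)) = Add(-19, 198) = 179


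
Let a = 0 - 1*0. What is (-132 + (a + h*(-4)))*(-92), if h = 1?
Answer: 12512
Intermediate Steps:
a = 0 (a = 0 + 0 = 0)
(-132 + (a + h*(-4)))*(-92) = (-132 + (0 + 1*(-4)))*(-92) = (-132 + (0 - 4))*(-92) = (-132 - 4)*(-92) = -136*(-92) = 12512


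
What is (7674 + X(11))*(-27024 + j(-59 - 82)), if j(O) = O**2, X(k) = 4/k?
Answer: -602997774/11 ≈ -5.4818e+7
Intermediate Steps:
(7674 + X(11))*(-27024 + j(-59 - 82)) = (7674 + 4/11)*(-27024 + (-59 - 82)**2) = (7674 + 4*(1/11))*(-27024 + (-141)**2) = (7674 + 4/11)*(-27024 + 19881) = (84418/11)*(-7143) = -602997774/11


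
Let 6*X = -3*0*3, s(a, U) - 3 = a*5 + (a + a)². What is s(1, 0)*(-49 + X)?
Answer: -588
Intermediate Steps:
s(a, U) = 3 + 4*a² + 5*a (s(a, U) = 3 + (a*5 + (a + a)²) = 3 + (5*a + (2*a)²) = 3 + (5*a + 4*a²) = 3 + (4*a² + 5*a) = 3 + 4*a² + 5*a)
X = 0 (X = (-3*0*3)/6 = (0*3)/6 = (⅙)*0 = 0)
s(1, 0)*(-49 + X) = (3 + 4*1² + 5*1)*(-49 + 0) = (3 + 4*1 + 5)*(-49) = (3 + 4 + 5)*(-49) = 12*(-49) = -588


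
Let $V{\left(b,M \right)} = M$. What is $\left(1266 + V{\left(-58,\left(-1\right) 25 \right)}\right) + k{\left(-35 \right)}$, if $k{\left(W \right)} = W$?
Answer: $1206$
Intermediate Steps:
$\left(1266 + V{\left(-58,\left(-1\right) 25 \right)}\right) + k{\left(-35 \right)} = \left(1266 - 25\right) - 35 = 1241 - 35 = 1206$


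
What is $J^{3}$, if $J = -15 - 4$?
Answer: $-6859$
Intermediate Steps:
$J = -19$ ($J = -15 - 4 = -19$)
$J^{3} = \left(-19\right)^{3} = -6859$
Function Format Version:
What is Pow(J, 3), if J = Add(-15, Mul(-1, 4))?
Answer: -6859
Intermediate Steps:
J = -19 (J = Add(-15, -4) = -19)
Pow(J, 3) = Pow(-19, 3) = -6859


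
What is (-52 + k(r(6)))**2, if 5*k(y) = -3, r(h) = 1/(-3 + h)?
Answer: 69169/25 ≈ 2766.8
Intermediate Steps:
k(y) = -3/5 (k(y) = (1/5)*(-3) = -3/5)
(-52 + k(r(6)))**2 = (-52 - 3/5)**2 = (-263/5)**2 = 69169/25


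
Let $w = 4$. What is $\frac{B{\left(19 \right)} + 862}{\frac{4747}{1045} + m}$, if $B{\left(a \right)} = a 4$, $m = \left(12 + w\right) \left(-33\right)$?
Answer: $- \frac{980210}{547013} \approx -1.7919$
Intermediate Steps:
$m = -528$ ($m = \left(12 + 4\right) \left(-33\right) = 16 \left(-33\right) = -528$)
$B{\left(a \right)} = 4 a$
$\frac{B{\left(19 \right)} + 862}{\frac{4747}{1045} + m} = \frac{4 \cdot 19 + 862}{\frac{4747}{1045} - 528} = \frac{76 + 862}{4747 \cdot \frac{1}{1045} - 528} = \frac{938}{\frac{4747}{1045} - 528} = \frac{938}{- \frac{547013}{1045}} = 938 \left(- \frac{1045}{547013}\right) = - \frac{980210}{547013}$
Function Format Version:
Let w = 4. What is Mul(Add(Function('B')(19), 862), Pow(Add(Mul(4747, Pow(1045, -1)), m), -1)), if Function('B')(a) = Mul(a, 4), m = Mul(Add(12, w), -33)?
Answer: Rational(-980210, 547013) ≈ -1.7919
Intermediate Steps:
m = -528 (m = Mul(Add(12, 4), -33) = Mul(16, -33) = -528)
Function('B')(a) = Mul(4, a)
Mul(Add(Function('B')(19), 862), Pow(Add(Mul(4747, Pow(1045, -1)), m), -1)) = Mul(Add(Mul(4, 19), 862), Pow(Add(Mul(4747, Pow(1045, -1)), -528), -1)) = Mul(Add(76, 862), Pow(Add(Mul(4747, Rational(1, 1045)), -528), -1)) = Mul(938, Pow(Add(Rational(4747, 1045), -528), -1)) = Mul(938, Pow(Rational(-547013, 1045), -1)) = Mul(938, Rational(-1045, 547013)) = Rational(-980210, 547013)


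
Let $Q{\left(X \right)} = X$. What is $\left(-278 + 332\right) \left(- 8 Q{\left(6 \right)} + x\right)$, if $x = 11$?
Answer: $-1998$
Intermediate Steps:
$\left(-278 + 332\right) \left(- 8 Q{\left(6 \right)} + x\right) = \left(-278 + 332\right) \left(\left(-8\right) 6 + 11\right) = 54 \left(-48 + 11\right) = 54 \left(-37\right) = -1998$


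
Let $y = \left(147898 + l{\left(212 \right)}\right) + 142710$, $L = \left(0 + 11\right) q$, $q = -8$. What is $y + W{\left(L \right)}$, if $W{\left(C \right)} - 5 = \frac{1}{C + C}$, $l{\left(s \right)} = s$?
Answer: $\frac{51185199}{176} \approx 2.9083 \cdot 10^{5}$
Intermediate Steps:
$L = -88$ ($L = \left(0 + 11\right) \left(-8\right) = 11 \left(-8\right) = -88$)
$W{\left(C \right)} = 5 + \frac{1}{2 C}$ ($W{\left(C \right)} = 5 + \frac{1}{C + C} = 5 + \frac{1}{2 C}$)
$y = 290820$ ($y = \left(147898 + 212\right) + 142710 = 148110 + 142710 = 290820$)
$y + W{\left(L \right)} = 290820 + \left(5 + \frac{1}{2 \left(-88\right)}\right) = 290820 + \left(5 + \frac{1}{2} \left(- \frac{1}{88}\right)\right) = 290820 + \left(5 - \frac{1}{176}\right) = 290820 + \frac{879}{176} = \frac{51185199}{176}$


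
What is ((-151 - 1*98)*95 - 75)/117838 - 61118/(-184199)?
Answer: 202212901/1550402983 ≈ 0.13043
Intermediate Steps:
((-151 - 1*98)*95 - 75)/117838 - 61118/(-184199) = ((-151 - 98)*95 - 75)*(1/117838) - 61118*(-1/184199) = (-249*95 - 75)*(1/117838) + 61118/184199 = (-23655 - 75)*(1/117838) + 61118/184199 = -23730*1/117838 + 61118/184199 = -1695/8417 + 61118/184199 = 202212901/1550402983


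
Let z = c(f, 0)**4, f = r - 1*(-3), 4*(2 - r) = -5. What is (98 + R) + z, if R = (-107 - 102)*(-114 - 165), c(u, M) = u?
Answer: 15343329/256 ≈ 59935.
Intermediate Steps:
r = 13/4 (r = 2 - 1/4*(-5) = 2 + 5/4 = 13/4 ≈ 3.2500)
f = 25/4 (f = 13/4 - 1*(-3) = 13/4 + 3 = 25/4 ≈ 6.2500)
z = 390625/256 (z = (25/4)**4 = 390625/256 ≈ 1525.9)
R = 58311 (R = -209*(-279) = 58311)
(98 + R) + z = (98 + 58311) + 390625/256 = 58409 + 390625/256 = 15343329/256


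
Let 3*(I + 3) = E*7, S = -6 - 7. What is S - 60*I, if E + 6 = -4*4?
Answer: 3247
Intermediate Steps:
S = -13
E = -22 (E = -6 - 4*4 = -6 - 16 = -22)
I = -163/3 (I = -3 + (-22*7)/3 = -3 + (⅓)*(-154) = -3 - 154/3 = -163/3 ≈ -54.333)
S - 60*I = -13 - 60*(-163/3) = -13 + 3260 = 3247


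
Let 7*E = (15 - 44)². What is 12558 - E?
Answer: 87065/7 ≈ 12438.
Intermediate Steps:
E = 841/7 (E = (15 - 44)²/7 = (⅐)*(-29)² = (⅐)*841 = 841/7 ≈ 120.14)
12558 - E = 12558 - 1*841/7 = 12558 - 841/7 = 87065/7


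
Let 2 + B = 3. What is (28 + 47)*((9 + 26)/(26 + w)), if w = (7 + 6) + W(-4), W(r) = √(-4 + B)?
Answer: 34125/508 - 875*I*√3/508 ≈ 67.175 - 2.9834*I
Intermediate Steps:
B = 1 (B = -2 + 3 = 1)
W(r) = I*√3 (W(r) = √(-4 + 1) = √(-3) = I*√3)
w = 13 + I*√3 (w = (7 + 6) + I*√3 = 13 + I*√3 ≈ 13.0 + 1.732*I)
(28 + 47)*((9 + 26)/(26 + w)) = (28 + 47)*((9 + 26)/(26 + (13 + I*√3))) = 75*(35/(39 + I*√3)) = 2625/(39 + I*√3)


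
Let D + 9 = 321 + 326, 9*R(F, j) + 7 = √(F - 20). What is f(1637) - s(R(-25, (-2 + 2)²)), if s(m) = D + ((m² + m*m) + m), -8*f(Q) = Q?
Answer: -545581/648 + 19*I*√5/27 ≈ -841.95 + 1.5735*I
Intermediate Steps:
f(Q) = -Q/8
R(F, j) = -7/9 + √(-20 + F)/9 (R(F, j) = -7/9 + √(F - 20)/9 = -7/9 + √(-20 + F)/9)
D = 638 (D = -9 + (321 + 326) = -9 + 647 = 638)
s(m) = 638 + m + 2*m² (s(m) = 638 + ((m² + m*m) + m) = 638 + ((m² + m²) + m) = 638 + (2*m² + m) = 638 + (m + 2*m²) = 638 + m + 2*m²)
f(1637) - s(R(-25, (-2 + 2)²)) = -⅛*1637 - (638 + (-7/9 + √(-20 - 25)/9) + 2*(-7/9 + √(-20 - 25)/9)²) = -1637/8 - (638 + (-7/9 + √(-45)/9) + 2*(-7/9 + √(-45)/9)²) = -1637/8 - (638 + (-7/9 + (3*I*√5)/9) + 2*(-7/9 + (3*I*√5)/9)²) = -1637/8 - (638 + (-7/9 + I*√5/3) + 2*(-7/9 + I*√5/3)²) = -1637/8 - (5735/9 + 2*(-7/9 + I*√5/3)² + I*√5/3) = -1637/8 + (-5735/9 - 2*(-7/9 + I*√5/3)² - I*√5/3) = -60613/72 - 2*(-7/9 + I*√5/3)² - I*√5/3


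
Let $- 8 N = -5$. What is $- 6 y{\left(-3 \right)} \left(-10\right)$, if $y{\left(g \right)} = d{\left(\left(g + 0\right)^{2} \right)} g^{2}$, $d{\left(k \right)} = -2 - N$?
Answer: $- \frac{2835}{2} \approx -1417.5$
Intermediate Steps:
$N = \frac{5}{8}$ ($N = \left(- \frac{1}{8}\right) \left(-5\right) = \frac{5}{8} \approx 0.625$)
$d{\left(k \right)} = - \frac{21}{8}$ ($d{\left(k \right)} = -2 - \frac{5}{8} = - \frac{21}{8}$)
$y{\left(g \right)} = - \frac{21 g^{2}}{8}$
$- 6 y{\left(-3 \right)} \left(-10\right) = - 6 \left(- \frac{21 \left(-3\right)^{2}}{8}\right) \left(-10\right) = - 6 \left(\left(- \frac{21}{8}\right) 9\right) \left(-10\right) = \left(-6\right) \left(- \frac{189}{8}\right) \left(-10\right) = \frac{567}{4} \left(-10\right) = - \frac{2835}{2}$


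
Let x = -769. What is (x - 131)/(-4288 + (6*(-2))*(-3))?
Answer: 225/1063 ≈ 0.21167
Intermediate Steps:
(x - 131)/(-4288 + (6*(-2))*(-3)) = (-769 - 131)/(-4288 + (6*(-2))*(-3)) = -900/(-4288 - 12*(-3)) = -900/(-4288 + 36) = -900/(-4252) = -900*(-1/4252) = 225/1063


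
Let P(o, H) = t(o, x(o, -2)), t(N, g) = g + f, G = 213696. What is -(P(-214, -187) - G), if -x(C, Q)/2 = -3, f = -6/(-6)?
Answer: 213689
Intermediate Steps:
f = 1 (f = -6*(-⅙) = 1)
x(C, Q) = 6 (x(C, Q) = -2*(-3) = 6)
t(N, g) = 1 + g (t(N, g) = g + 1 = 1 + g)
P(o, H) = 7 (P(o, H) = 1 + 6 = 7)
-(P(-214, -187) - G) = -(7 - 1*213696) = -(7 - 213696) = -1*(-213689) = 213689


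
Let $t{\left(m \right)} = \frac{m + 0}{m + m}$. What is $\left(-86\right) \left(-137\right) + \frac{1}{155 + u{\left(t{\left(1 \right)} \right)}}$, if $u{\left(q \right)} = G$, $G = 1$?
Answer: $\frac{1837993}{156} \approx 11782.0$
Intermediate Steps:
$t{\left(m \right)} = \frac{1}{2}$ ($t{\left(m \right)} = \frac{m}{2 m} = m \frac{1}{2 m} = \frac{1}{2}$)
$u{\left(q \right)} = 1$
$\left(-86\right) \left(-137\right) + \frac{1}{155 + u{\left(t{\left(1 \right)} \right)}} = \left(-86\right) \left(-137\right) + \frac{1}{155 + 1} = 11782 + \frac{1}{156} = \frac{1837993}{156}$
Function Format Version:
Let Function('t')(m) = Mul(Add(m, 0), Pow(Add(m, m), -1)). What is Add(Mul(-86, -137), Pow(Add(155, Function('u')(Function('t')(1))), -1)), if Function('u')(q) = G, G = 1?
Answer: Rational(1837993, 156) ≈ 11782.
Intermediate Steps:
Function('t')(m) = Rational(1, 2) (Function('t')(m) = Mul(m, Pow(Mul(2, m), -1)) = Mul(m, Mul(Rational(1, 2), Pow(m, -1))) = Rational(1, 2))
Function('u')(q) = 1
Add(Mul(-86, -137), Pow(Add(155, Function('u')(Function('t')(1))), -1)) = Add(Mul(-86, -137), Pow(Add(155, 1), -1)) = Add(11782, Pow(156, -1)) = Add(11782, Rational(1, 156)) = Rational(1837993, 156)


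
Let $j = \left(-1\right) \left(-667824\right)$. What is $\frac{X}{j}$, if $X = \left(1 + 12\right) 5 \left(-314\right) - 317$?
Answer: $- \frac{6909}{222608} \approx -0.031037$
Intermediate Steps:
$X = -20727$ ($X = 13 \cdot 5 \left(-314\right) - 317 = 65 \left(-314\right) - 317 = -20410 - 317 = -20727$)
$j = 667824$
$\frac{X}{j} = - \frac{20727}{667824} = \left(-20727\right) \frac{1}{667824} = - \frac{6909}{222608}$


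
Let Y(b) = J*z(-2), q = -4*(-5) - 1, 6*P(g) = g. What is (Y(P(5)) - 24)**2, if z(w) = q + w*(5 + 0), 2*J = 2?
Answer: 225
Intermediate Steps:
J = 1 (J = (1/2)*2 = 1)
P(g) = g/6
q = 19 (q = 20 - 1 = 19)
z(w) = 19 + 5*w (z(w) = 19 + w*(5 + 0) = 19 + w*5 = 19 + 5*w)
Y(b) = 9 (Y(b) = 1*(19 + 5*(-2)) = 1*(19 - 10) = 1*9 = 9)
(Y(P(5)) - 24)**2 = (9 - 24)**2 = (-15)**2 = 225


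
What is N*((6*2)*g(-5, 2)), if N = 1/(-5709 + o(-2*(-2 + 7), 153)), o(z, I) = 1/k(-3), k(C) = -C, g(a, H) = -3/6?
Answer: 9/8563 ≈ 0.0010510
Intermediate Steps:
g(a, H) = -½ (g(a, H) = -3*⅙ = -½)
o(z, I) = ⅓ (o(z, I) = 1/(-1*(-3)) = 1/3 = ⅓)
N = -3/17126 (N = 1/(-5709 + ⅓) = 1/(-17126/3) = -3/17126 ≈ -0.00017517)
N*((6*2)*g(-5, 2)) = -3*6*2*(-1)/(17126*2) = -18*(-1)/(8563*2) = -3/17126*(-6) = 9/8563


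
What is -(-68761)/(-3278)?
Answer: -6251/298 ≈ -20.977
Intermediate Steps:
-(-68761)/(-3278) = -(-68761)*(-1)/3278 = -133*47/298 = -6251/298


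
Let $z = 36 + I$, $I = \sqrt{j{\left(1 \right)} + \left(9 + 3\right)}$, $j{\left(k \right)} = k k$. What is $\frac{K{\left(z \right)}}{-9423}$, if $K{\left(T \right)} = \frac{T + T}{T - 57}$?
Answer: $\frac{769}{2016522} + \frac{19 \sqrt{13}}{672174} \approx 0.00048327$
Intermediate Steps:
$j{\left(k \right)} = k^{2}$
$I = \sqrt{13}$ ($I = \sqrt{1^{2} + \left(9 + 3\right)} = \sqrt{1 + 12} = \sqrt{13} \approx 3.6056$)
$z = 36 + \sqrt{13} \approx 39.606$
$K{\left(T \right)} = \frac{2 T}{-57 + T}$
$\frac{K{\left(z \right)}}{-9423} = \frac{2 \left(36 + \sqrt{13}\right) \frac{1}{-57 + \left(36 + \sqrt{13}\right)}}{-9423} = \frac{2 \left(36 + \sqrt{13}\right)}{-21 + \sqrt{13}} \left(- \frac{1}{9423}\right) = - \frac{2 \left(36 + \sqrt{13}\right)}{9423 \left(-21 + \sqrt{13}\right)}$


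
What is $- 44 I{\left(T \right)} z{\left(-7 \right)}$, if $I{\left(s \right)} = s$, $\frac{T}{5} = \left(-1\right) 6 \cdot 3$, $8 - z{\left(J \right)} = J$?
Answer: $59400$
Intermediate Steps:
$z{\left(J \right)} = 8 - J$
$T = -90$ ($T = 5 \left(-1\right) 6 \cdot 3 = 5 \left(\left(-6\right) 3\right) = 5 \left(-18\right) = -90$)
$- 44 I{\left(T \right)} z{\left(-7 \right)} = \left(-44\right) \left(-90\right) \left(8 - -7\right) = 3960 \left(8 + 7\right) = 3960 \cdot 15 = 59400$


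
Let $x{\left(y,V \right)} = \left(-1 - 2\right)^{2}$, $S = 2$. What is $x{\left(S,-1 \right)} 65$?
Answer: $585$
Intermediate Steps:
$x{\left(y,V \right)} = 9$ ($x{\left(y,V \right)} = \left(-3\right)^{2} = 9$)
$x{\left(S,-1 \right)} 65 = 9 \cdot 65 = 585$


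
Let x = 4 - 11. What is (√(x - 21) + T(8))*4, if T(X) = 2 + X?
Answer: 40 + 8*I*√7 ≈ 40.0 + 21.166*I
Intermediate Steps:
x = -7
(√(x - 21) + T(8))*4 = (√(-7 - 21) + (2 + 8))*4 = (√(-28) + 10)*4 = (2*I*√7 + 10)*4 = (10 + 2*I*√7)*4 = 40 + 8*I*√7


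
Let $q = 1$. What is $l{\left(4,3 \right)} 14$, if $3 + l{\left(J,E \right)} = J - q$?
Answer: $0$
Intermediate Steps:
$l{\left(J,E \right)} = -4 + J$ ($l{\left(J,E \right)} = -3 + \left(J - 1\right) = -3 + \left(-1 + J\right) = -4 + J$)
$l{\left(4,3 \right)} 14 = \left(-4 + 4\right) 14 = 0 \cdot 14 = 0$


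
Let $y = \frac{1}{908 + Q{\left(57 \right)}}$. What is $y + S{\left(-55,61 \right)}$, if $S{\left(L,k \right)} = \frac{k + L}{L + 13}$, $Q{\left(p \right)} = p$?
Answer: $- \frac{958}{6755} \approx -0.14182$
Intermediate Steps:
$S{\left(L,k \right)} = \frac{L + k}{13 + L}$
$y = \frac{1}{965}$ ($y = \frac{1}{908 + 57} = \frac{1}{965} \approx 0.0010363$)
$y + S{\left(-55,61 \right)} = \frac{1}{965} + \frac{-55 + 61}{13 - 55} = \frac{1}{965} + \frac{1}{-42} \cdot 6 = \frac{1}{965} - \frac{1}{7} = - \frac{958}{6755}$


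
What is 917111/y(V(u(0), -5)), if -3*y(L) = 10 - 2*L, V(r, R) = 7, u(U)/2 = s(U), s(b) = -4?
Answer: 2751333/4 ≈ 6.8783e+5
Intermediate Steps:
u(U) = -8 (u(U) = 2*(-4) = -8)
y(L) = -10/3 + 2*L/3 (y(L) = -(10 - 2*L)/3 = -10/3 + 2*L/3)
917111/y(V(u(0), -5)) = 917111/(-10/3 + (2/3)*7) = 917111/(-10/3 + 14/3) = 917111/(4/3) = 917111*(3/4) = 2751333/4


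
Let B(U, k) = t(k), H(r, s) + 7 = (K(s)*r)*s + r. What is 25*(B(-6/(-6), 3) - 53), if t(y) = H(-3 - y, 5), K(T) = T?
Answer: -5400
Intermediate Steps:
H(r, s) = -7 + r + r*s² (H(r, s) = -7 + ((s*r)*s + r) = -7 + ((r*s)*s + r) = -7 + (r*s² + r) = -7 + (r + r*s²) = -7 + r + r*s²)
t(y) = -85 - 26*y (t(y) = -7 + (-3 - y) + (-3 - y)*5² = -7 + (-3 - y) + (-3 - y)*25 = -7 + (-3 - y) + (-75 - 25*y) = -85 - 26*y)
B(U, k) = -85 - 26*k
25*(B(-6/(-6), 3) - 53) = 25*((-85 - 26*3) - 53) = 25*((-85 - 78) - 53) = 25*(-163 - 53) = 25*(-216) = -5400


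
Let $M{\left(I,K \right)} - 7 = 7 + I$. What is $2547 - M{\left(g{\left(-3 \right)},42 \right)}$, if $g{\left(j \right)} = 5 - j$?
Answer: $2525$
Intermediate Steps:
$M{\left(I,K \right)} = 14 + I$ ($M{\left(I,K \right)} = 7 + \left(7 + I\right) = 14 + I$)
$2547 - M{\left(g{\left(-3 \right)},42 \right)} = 2547 - \left(14 + \left(5 - -3\right)\right) = 2547 - \left(14 + \left(5 + 3\right)\right) = 2547 - \left(14 + 8\right) = 2547 - 22 = 2525$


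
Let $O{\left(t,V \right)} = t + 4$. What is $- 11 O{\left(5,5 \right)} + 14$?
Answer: $-85$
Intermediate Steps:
$O{\left(t,V \right)} = 4 + t$
$- 11 O{\left(5,5 \right)} + 14 = - 11 \left(4 + 5\right) + 14 = \left(-11\right) 9 + 14 = -99 + 14 = -85$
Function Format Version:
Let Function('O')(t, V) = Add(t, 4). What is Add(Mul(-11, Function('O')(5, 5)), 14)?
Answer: -85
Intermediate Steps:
Function('O')(t, V) = Add(4, t)
Add(Mul(-11, Function('O')(5, 5)), 14) = Add(Mul(-11, Add(4, 5)), 14) = Add(Mul(-11, 9), 14) = Add(-99, 14) = -85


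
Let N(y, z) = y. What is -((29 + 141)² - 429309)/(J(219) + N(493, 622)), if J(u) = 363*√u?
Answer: -197401637/28614362 + 145348467*√219/28614362 ≈ 68.272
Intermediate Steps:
-((29 + 141)² - 429309)/(J(219) + N(493, 622)) = -((29 + 141)² - 429309)/(363*√219 + 493) = -(170² - 429309)/(493 + 363*√219) = -(28900 - 429309)/(493 + 363*√219) = -(-400409)/(493 + 363*√219) = 400409/(493 + 363*√219)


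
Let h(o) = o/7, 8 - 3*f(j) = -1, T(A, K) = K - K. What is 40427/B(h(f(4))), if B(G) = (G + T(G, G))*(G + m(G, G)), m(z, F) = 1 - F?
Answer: 282989/3 ≈ 94330.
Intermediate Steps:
T(A, K) = 0
f(j) = 3 (f(j) = 8/3 - 1/3*(-1) = 8/3 + 1/3 = 3)
h(o) = o/7 (h(o) = o*(1/7) = o/7)
B(G) = G (B(G) = (G + 0)*(G + (1 - G)) = G*1 = G)
40427/B(h(f(4))) = 40427/(((1/7)*3)) = 40427/(3/7) = 40427*(7/3) = 282989/3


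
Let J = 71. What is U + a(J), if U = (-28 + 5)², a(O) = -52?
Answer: 477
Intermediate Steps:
U = 529 (U = (-23)² = 529)
U + a(J) = 529 - 52 = 477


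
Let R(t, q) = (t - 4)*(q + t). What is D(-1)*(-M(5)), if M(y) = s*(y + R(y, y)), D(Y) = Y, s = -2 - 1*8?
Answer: -150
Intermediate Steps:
R(t, q) = (-4 + t)*(q + t)
s = -10 (s = -2 - 8 = -10)
M(y) = -20*y² + 70*y (M(y) = -10*(y + (y² - 4*y - 4*y + y*y)) = -10*(y + (y² - 4*y - 4*y + y²)) = -10*(y + (-8*y + 2*y²)) = -10*(-7*y + 2*y²) = -20*y² + 70*y)
D(-1)*(-M(5)) = -(-1)*10*5*(7 - 2*5) = -(-1)*10*5*(7 - 10) = -(-1)*10*5*(-3) = -(-1)*(-150) = -1*150 = -150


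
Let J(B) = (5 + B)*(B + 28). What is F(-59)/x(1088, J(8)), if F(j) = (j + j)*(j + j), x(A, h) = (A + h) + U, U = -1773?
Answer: -13924/217 ≈ -64.166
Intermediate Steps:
J(B) = (5 + B)*(28 + B)
x(A, h) = -1773 + A + h (x(A, h) = (A + h) - 1773 = -1773 + A + h)
F(j) = 4*j² (F(j) = (2*j)*(2*j) = 4*j²)
F(-59)/x(1088, J(8)) = (4*(-59)²)/(-1773 + 1088 + (140 + 8² + 33*8)) = (4*3481)/(-1773 + 1088 + (140 + 64 + 264)) = 13924/(-1773 + 1088 + 468) = 13924/(-217) = 13924*(-1/217) = -13924/217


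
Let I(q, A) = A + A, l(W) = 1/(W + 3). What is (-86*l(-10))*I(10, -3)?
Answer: -516/7 ≈ -73.714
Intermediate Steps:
l(W) = 1/(3 + W)
I(q, A) = 2*A
(-86*l(-10))*I(10, -3) = (-86/(3 - 10))*(2*(-3)) = -86/(-7)*(-6) = -86*(-⅐)*(-6) = (86/7)*(-6) = -516/7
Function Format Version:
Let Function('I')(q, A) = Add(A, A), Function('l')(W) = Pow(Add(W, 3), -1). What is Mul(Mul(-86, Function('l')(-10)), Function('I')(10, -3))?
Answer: Rational(-516, 7) ≈ -73.714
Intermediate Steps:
Function('l')(W) = Pow(Add(3, W), -1)
Function('I')(q, A) = Mul(2, A)
Mul(Mul(-86, Function('l')(-10)), Function('I')(10, -3)) = Mul(Mul(-86, Pow(Add(3, -10), -1)), Mul(2, -3)) = Mul(Mul(-86, Pow(-7, -1)), -6) = Mul(Mul(-86, Rational(-1, 7)), -6) = Mul(Rational(86, 7), -6) = Rational(-516, 7)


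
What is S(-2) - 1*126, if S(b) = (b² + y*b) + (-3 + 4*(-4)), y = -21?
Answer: -99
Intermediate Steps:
S(b) = -19 + b² - 21*b (S(b) = (b² - 21*b) + (-3 + 4*(-4)) = (b² - 21*b) + (-3 - 16) = (b² - 21*b) - 19 = -19 + b² - 21*b)
S(-2) - 1*126 = (-19 + (-2)² - 21*(-2)) - 1*126 = (-19 + 4 + 42) - 126 = 27 - 126 = -99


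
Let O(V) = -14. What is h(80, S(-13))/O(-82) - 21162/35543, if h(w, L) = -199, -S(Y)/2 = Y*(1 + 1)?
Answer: 6776789/497602 ≈ 13.619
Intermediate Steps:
S(Y) = -4*Y (S(Y) = -2*Y*(1 + 1) = -2*Y*2 = -4*Y)
h(80, S(-13))/O(-82) - 21162/35543 = -199/(-14) - 21162/35543 = -199*(-1/14) - 21162*1/35543 = 199/14 - 21162/35543 = 6776789/497602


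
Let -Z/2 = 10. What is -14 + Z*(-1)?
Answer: 6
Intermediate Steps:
Z = -20 (Z = -2*10 = -20)
-14 + Z*(-1) = -14 - 20*(-1) = -14 + 20 = 6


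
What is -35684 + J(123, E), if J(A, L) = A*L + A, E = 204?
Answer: -10469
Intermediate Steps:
J(A, L) = A + A*L
-35684 + J(123, E) = -35684 + 123*(1 + 204) = -35684 + 123*205 = -35684 + 25215 = -10469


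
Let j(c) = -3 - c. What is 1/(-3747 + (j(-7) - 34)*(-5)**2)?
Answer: -1/4497 ≈ -0.00022237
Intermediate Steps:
1/(-3747 + (j(-7) - 34)*(-5)**2) = 1/(-3747 + ((-3 - 1*(-7)) - 34)*(-5)**2) = 1/(-3747 + ((-3 + 7) - 34)*25) = 1/(-3747 + (4 - 34)*25) = 1/(-3747 - 30*25) = 1/(-3747 - 750) = 1/(-4497) = -1/4497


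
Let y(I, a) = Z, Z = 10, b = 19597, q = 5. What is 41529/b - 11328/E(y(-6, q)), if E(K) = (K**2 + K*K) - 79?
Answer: -216969807/2371237 ≈ -91.501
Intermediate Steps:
y(I, a) = 10
E(K) = -79 + 2*K**2 (E(K) = (K**2 + K**2) - 79 = 2*K**2 - 79 = -79 + 2*K**2)
41529/b - 11328/E(y(-6, q)) = 41529/19597 - 11328/(-79 + 2*10**2) = 41529*(1/19597) - 11328/(-79 + 2*100) = 41529/19597 - 11328/(-79 + 200) = 41529/19597 - 11328/121 = -216969807/2371237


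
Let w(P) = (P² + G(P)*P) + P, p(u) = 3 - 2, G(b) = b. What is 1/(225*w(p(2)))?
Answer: 1/675 ≈ 0.0014815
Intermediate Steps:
p(u) = 1
w(P) = P + 2*P² (w(P) = (P² + P*P) + P = (P² + P²) + P = 2*P² + P = P + 2*P²)
1/(225*w(p(2))) = 1/(225*((1*(1 + 2*1)))) = 1/(225*((1*(1 + 2)))) = 1/(225*((1*3))) = (1/225)/3 = (1/225)*(⅓) = 1/675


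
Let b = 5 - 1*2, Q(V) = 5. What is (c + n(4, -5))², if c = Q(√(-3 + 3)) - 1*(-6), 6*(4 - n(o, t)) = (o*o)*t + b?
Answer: 27889/36 ≈ 774.69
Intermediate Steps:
b = 3 (b = 5 - 2 = 3)
n(o, t) = 7/2 - t*o²/6 (n(o, t) = 4 - ((o*o)*t + 3)/6 = 4 - (o²*t + 3)/6 = 4 - (t*o² + 3)/6 = 4 - (3 + t*o²)/6 = 4 + (-½ - t*o²/6) = 7/2 - t*o²/6)
c = 11 (c = 5 - 1*(-6) = 5 + 6 = 11)
(c + n(4, -5))² = (11 + (7/2 - ⅙*(-5)*4²))² = (11 + (7/2 - ⅙*(-5)*16))² = (11 + (7/2 + 40/3))² = (11 + 101/6)² = (167/6)² = 27889/36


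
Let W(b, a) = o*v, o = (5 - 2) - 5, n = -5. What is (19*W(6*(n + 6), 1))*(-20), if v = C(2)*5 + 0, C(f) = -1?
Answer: -3800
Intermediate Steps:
o = -2 (o = 3 - 5 = -2)
v = -5 (v = -1*5 + 0 = -5 + 0 = -5)
W(b, a) = 10 (W(b, a) = -2*(-5) = 10)
(19*W(6*(n + 6), 1))*(-20) = (19*10)*(-20) = 190*(-20) = -3800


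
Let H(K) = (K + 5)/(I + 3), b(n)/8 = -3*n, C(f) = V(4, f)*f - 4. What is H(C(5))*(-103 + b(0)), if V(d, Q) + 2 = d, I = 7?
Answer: -1133/10 ≈ -113.30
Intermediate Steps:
V(d, Q) = -2 + d
C(f) = -4 + 2*f (C(f) = (-2 + 4)*f - 4 = 2*f - 4 = -4 + 2*f)
b(n) = -24*n (b(n) = 8*(-3*n) = -24*n)
H(K) = ½ + K/10 (H(K) = (K + 5)/(7 + 3) = (5 + K)/10 = (5 + K)*(⅒) = ½ + K/10)
H(C(5))*(-103 + b(0)) = (½ + (-4 + 2*5)/10)*(-103 - 24*0) = (½ + (-4 + 10)/10)*(-103 + 0) = (½ + (⅒)*6)*(-103) = (½ + ⅗)*(-103) = (11/10)*(-103) = -1133/10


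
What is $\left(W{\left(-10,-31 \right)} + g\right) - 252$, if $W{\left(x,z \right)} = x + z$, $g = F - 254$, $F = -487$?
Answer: $-1034$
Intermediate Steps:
$g = -741$ ($g = -487 - 254 = -741$)
$\left(W{\left(-10,-31 \right)} + g\right) - 252 = \left(\left(-10 - 31\right) - 741\right) - 252 = \left(-41 - 741\right) - 252 = -782 - 252 = -1034$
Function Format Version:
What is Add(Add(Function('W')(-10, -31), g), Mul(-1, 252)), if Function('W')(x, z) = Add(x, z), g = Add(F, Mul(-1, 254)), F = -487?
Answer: -1034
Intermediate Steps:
g = -741 (g = Add(-487, Mul(-1, 254)) = Add(-487, -254) = -741)
Add(Add(Function('W')(-10, -31), g), Mul(-1, 252)) = Add(Add(Add(-10, -31), -741), Mul(-1, 252)) = Add(Add(-41, -741), -252) = Add(-782, -252) = -1034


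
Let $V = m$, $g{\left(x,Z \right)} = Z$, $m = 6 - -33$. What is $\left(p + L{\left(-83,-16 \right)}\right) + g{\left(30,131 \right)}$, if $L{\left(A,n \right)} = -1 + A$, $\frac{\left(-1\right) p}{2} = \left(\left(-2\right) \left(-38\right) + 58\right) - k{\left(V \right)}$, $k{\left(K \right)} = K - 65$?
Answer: $-273$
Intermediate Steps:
$m = 39$ ($m = 6 + 33 = 39$)
$V = 39$
$k{\left(K \right)} = -65 + K$ ($k{\left(K \right)} = K - 65 = -65 + K$)
$p = -320$ ($p = - 2 \left(\left(\left(-2\right) \left(-38\right) + 58\right) - \left(-65 + 39\right)\right) = - 2 \left(\left(76 + 58\right) - -26\right) = - 2 \left(134 + 26\right) = \left(-2\right) 160 = -320$)
$\left(p + L{\left(-83,-16 \right)}\right) + g{\left(30,131 \right)} = \left(-320 - 84\right) + 131 = -404 + 131 = -273$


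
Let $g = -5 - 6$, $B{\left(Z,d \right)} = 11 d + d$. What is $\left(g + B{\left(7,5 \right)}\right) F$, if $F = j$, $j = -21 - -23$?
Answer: $98$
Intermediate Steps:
$B{\left(Z,d \right)} = 12 d$
$j = 2$ ($j = -21 + 23 = 2$)
$F = 2$
$g = -11$ ($g = -5 - 6 = -11$)
$\left(g + B{\left(7,5 \right)}\right) F = \left(-11 + 12 \cdot 5\right) 2 = \left(-11 + 60\right) 2 = 49 \cdot 2 = 98$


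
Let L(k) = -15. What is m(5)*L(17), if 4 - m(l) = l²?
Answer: 315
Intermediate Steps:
m(l) = 4 - l²
m(5)*L(17) = (4 - 1*5²)*(-15) = (4 - 1*25)*(-15) = (4 - 25)*(-15) = -21*(-15) = 315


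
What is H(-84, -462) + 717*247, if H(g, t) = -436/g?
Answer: 3719188/21 ≈ 1.7710e+5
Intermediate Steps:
H(-84, -462) + 717*247 = -436/(-84) + 717*247 = -436*(-1/84) + 177099 = 109/21 + 177099 = 3719188/21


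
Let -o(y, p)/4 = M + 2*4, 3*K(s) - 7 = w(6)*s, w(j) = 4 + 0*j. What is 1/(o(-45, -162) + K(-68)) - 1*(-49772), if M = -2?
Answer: 16773161/337 ≈ 49772.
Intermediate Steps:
w(j) = 4 (w(j) = 4 + 0 = 4)
K(s) = 7/3 + 4*s/3 (K(s) = 7/3 + (4*s)/3 = 7/3 + 4*s/3)
o(y, p) = -24 (o(y, p) = -4*(-2 + 2*4) = -4*(-2 + 8) = -4*6 = -24)
1/(o(-45, -162) + K(-68)) - 1*(-49772) = 1/(-24 + (7/3 + (4/3)*(-68))) - 1*(-49772) = 1/(-24 + (7/3 - 272/3)) + 49772 = 1/(-24 - 265/3) + 49772 = 1/(-337/3) + 49772 = -3/337 + 49772 = 16773161/337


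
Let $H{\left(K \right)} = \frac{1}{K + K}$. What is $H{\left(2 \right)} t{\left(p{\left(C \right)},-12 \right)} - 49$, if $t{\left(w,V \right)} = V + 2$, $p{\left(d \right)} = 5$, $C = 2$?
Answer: $- \frac{103}{2} \approx -51.5$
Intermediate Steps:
$t{\left(w,V \right)} = 2 + V$
$H{\left(K \right)} = \frac{1}{2 K}$
$H{\left(2 \right)} t{\left(p{\left(C \right)},-12 \right)} - 49 = \frac{1}{2 \cdot 2} \left(2 - 12\right) - 49 = \frac{1}{2} \cdot \frac{1}{2} \left(-10\right) - 49 = \frac{1}{4} \left(-10\right) - 49 = - \frac{5}{2} - 49 = - \frac{103}{2}$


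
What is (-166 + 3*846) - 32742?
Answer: -30370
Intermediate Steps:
(-166 + 3*846) - 32742 = (-166 + 2538) - 32742 = 2372 - 32742 = -30370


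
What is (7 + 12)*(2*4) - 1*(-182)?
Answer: 334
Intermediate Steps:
(7 + 12)*(2*4) - 1*(-182) = 19*8 + 182 = 152 + 182 = 334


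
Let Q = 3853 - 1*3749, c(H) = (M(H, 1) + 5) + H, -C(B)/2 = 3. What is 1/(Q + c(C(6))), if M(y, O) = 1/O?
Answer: 1/104 ≈ 0.0096154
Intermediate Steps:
C(B) = -6 (C(B) = -2*3 = -6)
c(H) = 6 + H (c(H) = (1/1 + 5) + H = (1 + 5) + H = 6 + H)
Q = 104 (Q = 3853 - 3749 = 104)
1/(Q + c(C(6))) = 1/(104 + (6 - 6)) = 1/(104 + 0) = 1/104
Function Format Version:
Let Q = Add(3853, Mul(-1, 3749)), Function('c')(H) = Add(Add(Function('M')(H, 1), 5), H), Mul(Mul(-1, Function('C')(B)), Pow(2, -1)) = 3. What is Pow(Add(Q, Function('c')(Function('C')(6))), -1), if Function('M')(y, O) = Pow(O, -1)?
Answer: Rational(1, 104) ≈ 0.0096154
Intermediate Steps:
Function('C')(B) = -6 (Function('C')(B) = Mul(-2, 3) = -6)
Function('c')(H) = Add(6, H) (Function('c')(H) = Add(Add(Pow(1, -1), 5), H) = Add(Add(1, 5), H) = Add(6, H))
Q = 104 (Q = Add(3853, -3749) = 104)
Pow(Add(Q, Function('c')(Function('C')(6))), -1) = Pow(Add(104, Add(6, -6)), -1) = Pow(Add(104, 0), -1) = Pow(104, -1) = Rational(1, 104)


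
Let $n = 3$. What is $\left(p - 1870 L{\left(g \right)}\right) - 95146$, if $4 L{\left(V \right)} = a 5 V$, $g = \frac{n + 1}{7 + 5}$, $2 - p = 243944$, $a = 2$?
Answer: $- \frac{1021939}{3} \approx -3.4065 \cdot 10^{5}$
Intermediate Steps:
$p = -243942$ ($p = 2 - 243944 = -243942$)
$g = \frac{1}{3}$ ($g = \frac{3 + 1}{7 + 5} = \frac{4}{12} = 4 \cdot \frac{1}{12} = \frac{1}{3} \approx 0.33333$)
$L{\left(V \right)} = \frac{5 V}{2}$ ($L{\left(V \right)} = \frac{2 \cdot 5 V}{4} = \frac{10 V}{4} = \frac{5 V}{2}$)
$\left(p - 1870 L{\left(g \right)}\right) - 95146 = \left(-243942 - 1870 \cdot \frac{5}{2} \cdot \frac{1}{3}\right) - 95146 = \left(-243942 - \frac{4675}{3}\right) - 95146 = - \frac{736501}{3} - 95146 = - \frac{1021939}{3}$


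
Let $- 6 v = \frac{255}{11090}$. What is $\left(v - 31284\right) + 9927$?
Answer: $- \frac{94739669}{4436} \approx -21357.0$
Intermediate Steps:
$v = - \frac{17}{4436}$ ($v = - \frac{255 \cdot \frac{1}{11090}}{6} = \left(- \frac{1}{6}\right) \frac{51}{2218} = - \frac{17}{4436} \approx -0.0038323$)
$\left(v - 31284\right) + 9927 = \left(- \frac{17}{4436} - 31284\right) + 9927 = - \frac{138775841}{4436} + 9927 = - \frac{94739669}{4436}$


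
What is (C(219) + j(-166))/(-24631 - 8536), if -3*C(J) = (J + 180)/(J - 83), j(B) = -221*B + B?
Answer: -4966587/4510712 ≈ -1.1011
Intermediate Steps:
j(B) = -220*B
C(J) = -(180 + J)/(3*(-83 + J)) (C(J) = -(J + 180)/(3*(J - 83)) = -(180 + J)/(3*(-83 + J)))
(C(219) + j(-166))/(-24631 - 8536) = ((-180 - 1*219)/(3*(-83 + 219)) - 220*(-166))/(-24631 - 8536) = ((1/3)*(-180 - 219)/136 + 36520)/(-33167) = ((1/3)*(1/136)*(-399) + 36520)*(-1/33167) = (-133/136 + 36520)*(-1/33167) = (4966587/136)*(-1/33167) = -4966587/4510712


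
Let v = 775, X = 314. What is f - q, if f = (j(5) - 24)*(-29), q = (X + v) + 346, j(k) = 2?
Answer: -797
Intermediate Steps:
q = 1435 (q = (314 + 775) + 346 = 1089 + 346 = 1435)
f = 638 (f = (2 - 24)*(-29) = -22*(-29) = 638)
f - q = 638 - 1*1435 = 638 - 1435 = -797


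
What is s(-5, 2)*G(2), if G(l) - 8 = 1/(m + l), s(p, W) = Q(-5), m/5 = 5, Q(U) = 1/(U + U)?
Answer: -217/270 ≈ -0.80370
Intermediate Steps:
Q(U) = 1/(2*U)
m = 25 (m = 5*5 = 25)
s(p, W) = -⅒ (s(p, W) = (½)/(-5) = (½)*(-⅕) = -⅒)
G(l) = 8 + 1/(25 + l)
s(-5, 2)*G(2) = -(201 + 8*2)/(10*(25 + 2)) = -(201 + 16)/(10*27) = -217/270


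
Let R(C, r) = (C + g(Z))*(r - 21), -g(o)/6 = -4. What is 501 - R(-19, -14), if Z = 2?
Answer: 676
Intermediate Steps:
g(o) = 24 (g(o) = -6*(-4) = 24)
R(C, r) = (-21 + r)*(24 + C) (R(C, r) = (C + 24)*(r - 21) = (24 + C)*(-21 + r) = (-21 + r)*(24 + C))
501 - R(-19, -14) = 501 - (-504 - 21*(-19) + 24*(-14) - 19*(-14)) = 501 - (-504 + 399 - 336 + 266) = 501 - 1*(-175) = 501 + 175 = 676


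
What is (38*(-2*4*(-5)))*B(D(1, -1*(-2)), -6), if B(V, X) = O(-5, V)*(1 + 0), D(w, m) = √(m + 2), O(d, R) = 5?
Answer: 7600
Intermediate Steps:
D(w, m) = √(2 + m)
B(V, X) = 5 (B(V, X) = 5*(1 + 0) = 5*1 = 5)
(38*(-2*4*(-5)))*B(D(1, -1*(-2)), -6) = (38*(-2*4*(-5)))*5 = (38*(-8*(-5)))*5 = (38*40)*5 = 1520*5 = 7600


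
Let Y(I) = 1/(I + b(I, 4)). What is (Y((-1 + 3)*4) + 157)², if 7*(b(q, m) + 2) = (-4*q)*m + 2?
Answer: 3545689/144 ≈ 24623.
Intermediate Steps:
b(q, m) = -12/7 - 4*m*q/7 (b(q, m) = -2 + ((-4*q)*m + 2)/7 = -2 + (-4*m*q + 2)/7 = -2 + (2 - 4*m*q)/7 = -2 + (2/7 - 4*m*q/7) = -12/7 - 4*m*q/7)
Y(I) = 1/(-12/7 - 9*I/7) (Y(I) = 1/(I + (-12/7 - 4/7*4*I)) = 1/(I + (-12/7 - 16*I/7)) = 1/(-12/7 - 9*I/7))
(Y((-1 + 3)*4) + 157)² = (-7/(12 + 9*((-1 + 3)*4)) + 157)² = (-7/(12 + 9*(2*4)) + 157)² = (-7/(12 + 9*8) + 157)² = (-7/(12 + 72) + 157)² = (-7/84 + 157)² = (-7*1/84 + 157)² = (-1/12 + 157)² = (1883/12)² = 3545689/144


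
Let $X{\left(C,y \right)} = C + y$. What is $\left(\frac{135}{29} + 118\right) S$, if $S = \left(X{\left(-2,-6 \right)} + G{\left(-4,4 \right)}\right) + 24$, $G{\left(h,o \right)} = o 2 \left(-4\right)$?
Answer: $- \frac{56912}{29} \approx -1962.5$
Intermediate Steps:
$G{\left(h,o \right)} = - 8 o$ ($G{\left(h,o \right)} = 2 o \left(-4\right) = - 8 o$)
$S = -16$ ($S = \left(\left(-2 - 6\right) - 32\right) + 24 = \left(-8 - 32\right) + 24 = -40 + 24 = -16$)
$\left(\frac{135}{29} + 118\right) S = \left(\frac{135}{29} + 118\right) \left(-16\right) = \frac{3557}{29} \left(-16\right) = - \frac{56912}{29}$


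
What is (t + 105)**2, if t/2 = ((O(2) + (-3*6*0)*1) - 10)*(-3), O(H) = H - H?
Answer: 27225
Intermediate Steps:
O(H) = 0
t = 60 (t = 2*(((0 + (-3*6*0)*1) - 10)*(-3)) = 2*(((0 - 18*0*1) - 10)*(-3)) = 2*(((0 + 0*1) - 10)*(-3)) = 2*(((0 + 0) - 10)*(-3)) = 2*((0 - 10)*(-3)) = 2*(-10*(-3)) = 2*30 = 60)
(t + 105)**2 = (60 + 105)**2 = 165**2 = 27225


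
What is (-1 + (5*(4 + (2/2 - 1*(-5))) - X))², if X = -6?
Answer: 3025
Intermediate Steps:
(-1 + (5*(4 + (2/2 - 1*(-5))) - X))² = (-1 + (5*(4 + (2/2 - 1*(-5))) - 1*(-6)))² = (-1 + (5*(4 + (2*(½) + 5)) + 6))² = (-1 + (5*(4 + (1 + 5)) + 6))² = (-1 + (5*(4 + 6) + 6))² = (-1 + (5*10 + 6))² = (-1 + (50 + 6))² = (-1 + 56)² = 55² = 3025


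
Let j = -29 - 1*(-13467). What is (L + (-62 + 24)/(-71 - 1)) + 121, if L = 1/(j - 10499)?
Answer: 12858161/105804 ≈ 121.53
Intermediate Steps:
j = 13438 (j = -29 + 13467 = 13438)
L = 1/2939 (L = 1/(13438 - 10499) = 1/2939 ≈ 0.00034025)
(L + (-62 + 24)/(-71 - 1)) + 121 = (1/2939 + (-62 + 24)/(-71 - 1)) + 121 = (1/2939 - 38/(-72)) + 121 = (1/2939 - 38*(-1/72)) + 121 = (1/2939 + 19/36) + 121 = 55877/105804 + 121 = 12858161/105804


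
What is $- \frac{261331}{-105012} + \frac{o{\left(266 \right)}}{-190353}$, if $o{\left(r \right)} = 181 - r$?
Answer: $\frac{16584688621}{6663116412} \approx 2.489$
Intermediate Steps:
$- \frac{261331}{-105012} + \frac{o{\left(266 \right)}}{-190353} = - \frac{261331}{-105012} + \frac{181 - 266}{-190353} = \left(-261331\right) \left(- \frac{1}{105012}\right) + \left(181 - 266\right) \left(- \frac{1}{190353}\right) = \frac{261331}{105012} - - \frac{85}{190353} = \frac{261331}{105012} + \frac{85}{190353} = \frac{16584688621}{6663116412}$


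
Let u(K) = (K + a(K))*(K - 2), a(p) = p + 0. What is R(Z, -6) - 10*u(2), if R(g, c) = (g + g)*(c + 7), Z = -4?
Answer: -8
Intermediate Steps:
R(g, c) = 2*g*(7 + c) (R(g, c) = (2*g)*(7 + c) = 2*g*(7 + c))
a(p) = p
u(K) = 2*K*(-2 + K) (u(K) = (K + K)*(K - 2) = (2*K)*(-2 + K) = 2*K*(-2 + K))
R(Z, -6) - 10*u(2) = 2*(-4)*(7 - 6) - 20*2*(-2 + 2) = 2*(-4)*1 - 20*2*0 = -8 - 10*0 = -8 + 0 = -8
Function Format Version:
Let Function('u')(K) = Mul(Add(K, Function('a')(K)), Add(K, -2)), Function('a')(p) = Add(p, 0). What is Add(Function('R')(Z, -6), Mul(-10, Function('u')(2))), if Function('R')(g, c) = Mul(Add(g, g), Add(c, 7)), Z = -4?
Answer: -8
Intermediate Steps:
Function('R')(g, c) = Mul(2, g, Add(7, c)) (Function('R')(g, c) = Mul(Mul(2, g), Add(7, c)) = Mul(2, g, Add(7, c)))
Function('a')(p) = p
Function('u')(K) = Mul(2, K, Add(-2, K)) (Function('u')(K) = Mul(Add(K, K), Add(K, -2)) = Mul(Mul(2, K), Add(-2, K)) = Mul(2, K, Add(-2, K)))
Add(Function('R')(Z, -6), Mul(-10, Function('u')(2))) = Add(Mul(2, -4, Add(7, -6)), Mul(-10, Mul(2, 2, Add(-2, 2)))) = Add(Mul(2, -4, 1), Mul(-10, Mul(2, 2, 0))) = Add(-8, Mul(-10, 0)) = Add(-8, 0) = -8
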